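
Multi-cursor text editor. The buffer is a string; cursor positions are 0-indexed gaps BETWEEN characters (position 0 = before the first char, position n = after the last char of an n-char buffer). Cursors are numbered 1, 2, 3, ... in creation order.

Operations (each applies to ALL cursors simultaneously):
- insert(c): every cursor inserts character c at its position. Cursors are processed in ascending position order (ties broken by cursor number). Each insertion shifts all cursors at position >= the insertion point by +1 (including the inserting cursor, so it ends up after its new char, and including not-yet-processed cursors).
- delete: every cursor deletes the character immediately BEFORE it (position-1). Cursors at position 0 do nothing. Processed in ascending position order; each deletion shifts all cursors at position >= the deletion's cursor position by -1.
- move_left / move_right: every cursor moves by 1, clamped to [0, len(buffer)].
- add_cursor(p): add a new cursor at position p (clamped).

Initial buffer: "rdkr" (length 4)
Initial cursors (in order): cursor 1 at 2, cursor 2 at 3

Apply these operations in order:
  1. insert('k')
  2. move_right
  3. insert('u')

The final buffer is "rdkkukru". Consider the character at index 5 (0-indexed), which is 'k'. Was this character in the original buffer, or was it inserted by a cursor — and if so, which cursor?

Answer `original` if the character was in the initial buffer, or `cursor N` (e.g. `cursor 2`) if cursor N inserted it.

Answer: cursor 2

Derivation:
After op 1 (insert('k')): buffer="rdkkkr" (len 6), cursors c1@3 c2@5, authorship ..1.2.
After op 2 (move_right): buffer="rdkkkr" (len 6), cursors c1@4 c2@6, authorship ..1.2.
After op 3 (insert('u')): buffer="rdkkukru" (len 8), cursors c1@5 c2@8, authorship ..1.12.2
Authorship (.=original, N=cursor N): . . 1 . 1 2 . 2
Index 5: author = 2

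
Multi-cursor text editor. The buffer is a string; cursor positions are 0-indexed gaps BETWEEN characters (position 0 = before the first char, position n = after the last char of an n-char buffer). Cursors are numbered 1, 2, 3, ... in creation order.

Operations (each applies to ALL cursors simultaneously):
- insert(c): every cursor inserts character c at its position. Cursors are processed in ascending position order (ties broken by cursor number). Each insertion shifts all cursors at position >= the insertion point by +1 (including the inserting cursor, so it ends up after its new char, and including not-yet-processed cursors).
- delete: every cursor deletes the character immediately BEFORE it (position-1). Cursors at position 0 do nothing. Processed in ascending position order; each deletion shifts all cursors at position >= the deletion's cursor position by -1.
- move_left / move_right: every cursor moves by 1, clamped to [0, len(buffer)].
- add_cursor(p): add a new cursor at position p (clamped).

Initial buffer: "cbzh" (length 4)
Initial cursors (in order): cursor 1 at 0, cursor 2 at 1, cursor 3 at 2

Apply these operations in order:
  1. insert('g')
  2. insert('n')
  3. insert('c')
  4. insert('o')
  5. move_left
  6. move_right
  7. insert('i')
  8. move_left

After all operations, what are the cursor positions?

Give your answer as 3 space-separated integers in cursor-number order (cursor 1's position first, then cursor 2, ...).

After op 1 (insert('g')): buffer="gcgbgzh" (len 7), cursors c1@1 c2@3 c3@5, authorship 1.2.3..
After op 2 (insert('n')): buffer="gncgnbgnzh" (len 10), cursors c1@2 c2@5 c3@8, authorship 11.22.33..
After op 3 (insert('c')): buffer="gnccgncbgnczh" (len 13), cursors c1@3 c2@7 c3@11, authorship 111.222.333..
After op 4 (insert('o')): buffer="gncocgncobgncozh" (len 16), cursors c1@4 c2@9 c3@14, authorship 1111.2222.3333..
After op 5 (move_left): buffer="gncocgncobgncozh" (len 16), cursors c1@3 c2@8 c3@13, authorship 1111.2222.3333..
After op 6 (move_right): buffer="gncocgncobgncozh" (len 16), cursors c1@4 c2@9 c3@14, authorship 1111.2222.3333..
After op 7 (insert('i')): buffer="gncoicgncoibgncoizh" (len 19), cursors c1@5 c2@11 c3@17, authorship 11111.22222.33333..
After op 8 (move_left): buffer="gncoicgncoibgncoizh" (len 19), cursors c1@4 c2@10 c3@16, authorship 11111.22222.33333..

Answer: 4 10 16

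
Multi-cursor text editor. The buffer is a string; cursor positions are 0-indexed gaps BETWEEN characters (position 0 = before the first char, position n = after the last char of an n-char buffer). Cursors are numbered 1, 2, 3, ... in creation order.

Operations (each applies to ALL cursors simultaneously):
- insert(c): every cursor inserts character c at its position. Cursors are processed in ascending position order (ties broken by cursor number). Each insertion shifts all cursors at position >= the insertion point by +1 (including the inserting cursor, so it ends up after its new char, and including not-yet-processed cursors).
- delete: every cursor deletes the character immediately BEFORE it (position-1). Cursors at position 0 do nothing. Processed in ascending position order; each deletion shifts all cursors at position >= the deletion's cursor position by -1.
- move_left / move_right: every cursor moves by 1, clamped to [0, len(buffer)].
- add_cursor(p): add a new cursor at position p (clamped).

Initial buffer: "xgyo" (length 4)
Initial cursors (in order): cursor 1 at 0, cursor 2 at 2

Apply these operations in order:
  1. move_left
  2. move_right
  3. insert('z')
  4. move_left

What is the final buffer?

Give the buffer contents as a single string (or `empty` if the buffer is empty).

After op 1 (move_left): buffer="xgyo" (len 4), cursors c1@0 c2@1, authorship ....
After op 2 (move_right): buffer="xgyo" (len 4), cursors c1@1 c2@2, authorship ....
After op 3 (insert('z')): buffer="xzgzyo" (len 6), cursors c1@2 c2@4, authorship .1.2..
After op 4 (move_left): buffer="xzgzyo" (len 6), cursors c1@1 c2@3, authorship .1.2..

Answer: xzgzyo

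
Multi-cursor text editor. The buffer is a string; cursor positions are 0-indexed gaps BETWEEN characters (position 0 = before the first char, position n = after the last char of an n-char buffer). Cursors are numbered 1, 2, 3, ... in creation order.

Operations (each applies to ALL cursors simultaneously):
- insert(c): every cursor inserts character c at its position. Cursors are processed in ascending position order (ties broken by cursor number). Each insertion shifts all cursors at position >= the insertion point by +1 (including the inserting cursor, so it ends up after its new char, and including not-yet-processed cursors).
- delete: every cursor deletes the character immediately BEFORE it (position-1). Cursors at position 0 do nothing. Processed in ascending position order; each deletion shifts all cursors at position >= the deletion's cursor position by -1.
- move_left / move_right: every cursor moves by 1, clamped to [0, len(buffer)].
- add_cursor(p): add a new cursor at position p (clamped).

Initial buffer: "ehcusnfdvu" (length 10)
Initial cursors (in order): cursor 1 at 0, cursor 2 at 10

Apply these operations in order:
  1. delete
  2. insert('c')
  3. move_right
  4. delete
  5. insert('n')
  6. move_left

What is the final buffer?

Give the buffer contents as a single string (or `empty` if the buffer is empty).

After op 1 (delete): buffer="ehcusnfdv" (len 9), cursors c1@0 c2@9, authorship .........
After op 2 (insert('c')): buffer="cehcusnfdvc" (len 11), cursors c1@1 c2@11, authorship 1.........2
After op 3 (move_right): buffer="cehcusnfdvc" (len 11), cursors c1@2 c2@11, authorship 1.........2
After op 4 (delete): buffer="chcusnfdv" (len 9), cursors c1@1 c2@9, authorship 1........
After op 5 (insert('n')): buffer="cnhcusnfdvn" (len 11), cursors c1@2 c2@11, authorship 11........2
After op 6 (move_left): buffer="cnhcusnfdvn" (len 11), cursors c1@1 c2@10, authorship 11........2

Answer: cnhcusnfdvn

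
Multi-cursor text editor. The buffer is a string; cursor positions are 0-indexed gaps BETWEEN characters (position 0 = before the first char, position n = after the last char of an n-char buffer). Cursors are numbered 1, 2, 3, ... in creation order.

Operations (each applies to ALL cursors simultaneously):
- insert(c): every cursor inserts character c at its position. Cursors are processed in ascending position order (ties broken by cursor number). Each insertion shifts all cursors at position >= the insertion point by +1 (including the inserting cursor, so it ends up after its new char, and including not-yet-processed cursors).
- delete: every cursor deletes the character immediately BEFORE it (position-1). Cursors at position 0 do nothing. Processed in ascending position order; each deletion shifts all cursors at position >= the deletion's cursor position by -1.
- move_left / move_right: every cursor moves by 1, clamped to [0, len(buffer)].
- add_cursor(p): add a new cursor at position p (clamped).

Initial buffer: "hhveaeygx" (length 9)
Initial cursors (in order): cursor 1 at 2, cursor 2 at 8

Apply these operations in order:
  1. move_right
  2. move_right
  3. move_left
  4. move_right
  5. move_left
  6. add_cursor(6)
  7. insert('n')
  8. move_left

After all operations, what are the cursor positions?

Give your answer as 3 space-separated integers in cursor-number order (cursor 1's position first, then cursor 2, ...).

After op 1 (move_right): buffer="hhveaeygx" (len 9), cursors c1@3 c2@9, authorship .........
After op 2 (move_right): buffer="hhveaeygx" (len 9), cursors c1@4 c2@9, authorship .........
After op 3 (move_left): buffer="hhveaeygx" (len 9), cursors c1@3 c2@8, authorship .........
After op 4 (move_right): buffer="hhveaeygx" (len 9), cursors c1@4 c2@9, authorship .........
After op 5 (move_left): buffer="hhveaeygx" (len 9), cursors c1@3 c2@8, authorship .........
After op 6 (add_cursor(6)): buffer="hhveaeygx" (len 9), cursors c1@3 c3@6 c2@8, authorship .........
After op 7 (insert('n')): buffer="hhvneaenygnx" (len 12), cursors c1@4 c3@8 c2@11, authorship ...1...3..2.
After op 8 (move_left): buffer="hhvneaenygnx" (len 12), cursors c1@3 c3@7 c2@10, authorship ...1...3..2.

Answer: 3 10 7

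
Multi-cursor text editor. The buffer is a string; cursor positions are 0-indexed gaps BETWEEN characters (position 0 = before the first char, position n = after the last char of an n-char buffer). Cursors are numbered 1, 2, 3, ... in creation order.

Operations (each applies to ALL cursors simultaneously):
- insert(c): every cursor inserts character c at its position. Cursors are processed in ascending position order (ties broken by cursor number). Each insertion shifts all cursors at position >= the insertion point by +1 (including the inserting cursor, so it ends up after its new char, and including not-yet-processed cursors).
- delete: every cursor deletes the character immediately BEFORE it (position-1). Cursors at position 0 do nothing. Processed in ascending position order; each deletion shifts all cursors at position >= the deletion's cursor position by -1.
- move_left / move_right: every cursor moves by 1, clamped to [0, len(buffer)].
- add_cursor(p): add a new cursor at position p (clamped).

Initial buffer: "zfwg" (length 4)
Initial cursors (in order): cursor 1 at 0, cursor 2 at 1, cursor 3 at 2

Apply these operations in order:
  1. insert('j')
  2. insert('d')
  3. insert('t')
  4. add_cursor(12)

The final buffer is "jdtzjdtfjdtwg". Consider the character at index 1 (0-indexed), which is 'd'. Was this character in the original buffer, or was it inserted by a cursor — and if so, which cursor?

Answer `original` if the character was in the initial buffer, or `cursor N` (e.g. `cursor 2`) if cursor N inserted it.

After op 1 (insert('j')): buffer="jzjfjwg" (len 7), cursors c1@1 c2@3 c3@5, authorship 1.2.3..
After op 2 (insert('d')): buffer="jdzjdfjdwg" (len 10), cursors c1@2 c2@5 c3@8, authorship 11.22.33..
After op 3 (insert('t')): buffer="jdtzjdtfjdtwg" (len 13), cursors c1@3 c2@7 c3@11, authorship 111.222.333..
After op 4 (add_cursor(12)): buffer="jdtzjdtfjdtwg" (len 13), cursors c1@3 c2@7 c3@11 c4@12, authorship 111.222.333..
Authorship (.=original, N=cursor N): 1 1 1 . 2 2 2 . 3 3 3 . .
Index 1: author = 1

Answer: cursor 1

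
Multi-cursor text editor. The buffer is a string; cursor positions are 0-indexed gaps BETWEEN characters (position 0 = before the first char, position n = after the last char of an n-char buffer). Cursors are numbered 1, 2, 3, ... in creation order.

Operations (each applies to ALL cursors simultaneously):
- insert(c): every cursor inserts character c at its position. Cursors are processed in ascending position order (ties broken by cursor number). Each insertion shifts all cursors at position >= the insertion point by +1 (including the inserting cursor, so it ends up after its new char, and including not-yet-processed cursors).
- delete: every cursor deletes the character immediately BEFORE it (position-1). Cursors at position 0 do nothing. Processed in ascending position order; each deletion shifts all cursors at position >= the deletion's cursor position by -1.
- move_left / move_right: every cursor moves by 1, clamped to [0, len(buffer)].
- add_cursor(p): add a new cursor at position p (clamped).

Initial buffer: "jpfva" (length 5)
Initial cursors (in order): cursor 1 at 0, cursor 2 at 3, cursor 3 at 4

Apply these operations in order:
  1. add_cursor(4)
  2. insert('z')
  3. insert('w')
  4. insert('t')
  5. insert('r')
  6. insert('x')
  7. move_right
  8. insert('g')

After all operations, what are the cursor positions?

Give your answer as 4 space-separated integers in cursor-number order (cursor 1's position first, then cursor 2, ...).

Answer: 7 16 29 29

Derivation:
After op 1 (add_cursor(4)): buffer="jpfva" (len 5), cursors c1@0 c2@3 c3@4 c4@4, authorship .....
After op 2 (insert('z')): buffer="zjpfzvzza" (len 9), cursors c1@1 c2@5 c3@8 c4@8, authorship 1...2.34.
After op 3 (insert('w')): buffer="zwjpfzwvzzwwa" (len 13), cursors c1@2 c2@7 c3@12 c4@12, authorship 11...22.3434.
After op 4 (insert('t')): buffer="zwtjpfzwtvzzwwtta" (len 17), cursors c1@3 c2@9 c3@16 c4@16, authorship 111...222.343434.
After op 5 (insert('r')): buffer="zwtrjpfzwtrvzzwwttrra" (len 21), cursors c1@4 c2@11 c3@20 c4@20, authorship 1111...2222.34343434.
After op 6 (insert('x')): buffer="zwtrxjpfzwtrxvzzwwttrrxxa" (len 25), cursors c1@5 c2@13 c3@24 c4@24, authorship 11111...22222.3434343434.
After op 7 (move_right): buffer="zwtrxjpfzwtrxvzzwwttrrxxa" (len 25), cursors c1@6 c2@14 c3@25 c4@25, authorship 11111...22222.3434343434.
After op 8 (insert('g')): buffer="zwtrxjgpfzwtrxvgzzwwttrrxxagg" (len 29), cursors c1@7 c2@16 c3@29 c4@29, authorship 11111.1..22222.23434343434.34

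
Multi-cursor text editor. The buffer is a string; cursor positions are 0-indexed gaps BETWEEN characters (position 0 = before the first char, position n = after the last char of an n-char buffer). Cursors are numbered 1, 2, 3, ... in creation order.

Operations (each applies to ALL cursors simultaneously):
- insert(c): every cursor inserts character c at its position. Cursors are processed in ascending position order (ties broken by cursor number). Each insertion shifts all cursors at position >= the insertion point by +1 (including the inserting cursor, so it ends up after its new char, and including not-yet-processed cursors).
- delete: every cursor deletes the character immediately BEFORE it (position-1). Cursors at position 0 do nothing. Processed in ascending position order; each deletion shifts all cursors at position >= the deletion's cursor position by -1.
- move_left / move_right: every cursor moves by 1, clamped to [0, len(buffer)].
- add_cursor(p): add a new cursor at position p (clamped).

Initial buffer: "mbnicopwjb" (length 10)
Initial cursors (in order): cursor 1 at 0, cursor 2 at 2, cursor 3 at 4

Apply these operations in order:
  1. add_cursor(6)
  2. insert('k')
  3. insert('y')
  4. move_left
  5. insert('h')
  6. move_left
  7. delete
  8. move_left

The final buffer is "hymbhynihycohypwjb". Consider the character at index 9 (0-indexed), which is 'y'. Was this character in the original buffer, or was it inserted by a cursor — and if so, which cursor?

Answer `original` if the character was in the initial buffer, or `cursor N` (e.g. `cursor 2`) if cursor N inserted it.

Answer: cursor 3

Derivation:
After op 1 (add_cursor(6)): buffer="mbnicopwjb" (len 10), cursors c1@0 c2@2 c3@4 c4@6, authorship ..........
After op 2 (insert('k')): buffer="kmbknikcokpwjb" (len 14), cursors c1@1 c2@4 c3@7 c4@10, authorship 1..2..3..4....
After op 3 (insert('y')): buffer="kymbkynikycokypwjb" (len 18), cursors c1@2 c2@6 c3@10 c4@14, authorship 11..22..33..44....
After op 4 (move_left): buffer="kymbkynikycokypwjb" (len 18), cursors c1@1 c2@5 c3@9 c4@13, authorship 11..22..33..44....
After op 5 (insert('h')): buffer="khymbkhynikhycokhypwjb" (len 22), cursors c1@2 c2@7 c3@12 c4@17, authorship 111..222..333..444....
After op 6 (move_left): buffer="khymbkhynikhycokhypwjb" (len 22), cursors c1@1 c2@6 c3@11 c4@16, authorship 111..222..333..444....
After op 7 (delete): buffer="hymbhynihycohypwjb" (len 18), cursors c1@0 c2@4 c3@8 c4@12, authorship 11..22..33..44....
After op 8 (move_left): buffer="hymbhynihycohypwjb" (len 18), cursors c1@0 c2@3 c3@7 c4@11, authorship 11..22..33..44....
Authorship (.=original, N=cursor N): 1 1 . . 2 2 . . 3 3 . . 4 4 . . . .
Index 9: author = 3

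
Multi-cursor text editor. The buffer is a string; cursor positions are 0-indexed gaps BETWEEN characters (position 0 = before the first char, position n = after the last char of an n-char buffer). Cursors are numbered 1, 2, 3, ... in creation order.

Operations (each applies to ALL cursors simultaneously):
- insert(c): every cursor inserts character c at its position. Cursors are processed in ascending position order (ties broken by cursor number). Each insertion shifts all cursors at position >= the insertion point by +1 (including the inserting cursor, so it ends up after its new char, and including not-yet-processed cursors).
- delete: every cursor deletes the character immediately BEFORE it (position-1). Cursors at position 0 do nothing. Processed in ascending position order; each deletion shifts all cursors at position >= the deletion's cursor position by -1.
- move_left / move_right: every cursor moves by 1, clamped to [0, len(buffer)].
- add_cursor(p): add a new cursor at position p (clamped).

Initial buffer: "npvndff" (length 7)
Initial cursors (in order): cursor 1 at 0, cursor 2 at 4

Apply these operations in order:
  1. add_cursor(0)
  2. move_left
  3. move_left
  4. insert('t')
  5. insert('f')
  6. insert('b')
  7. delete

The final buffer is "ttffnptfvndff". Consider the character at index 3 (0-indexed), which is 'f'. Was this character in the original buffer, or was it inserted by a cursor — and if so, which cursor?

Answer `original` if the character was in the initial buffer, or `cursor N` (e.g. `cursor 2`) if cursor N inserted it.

Answer: cursor 3

Derivation:
After op 1 (add_cursor(0)): buffer="npvndff" (len 7), cursors c1@0 c3@0 c2@4, authorship .......
After op 2 (move_left): buffer="npvndff" (len 7), cursors c1@0 c3@0 c2@3, authorship .......
After op 3 (move_left): buffer="npvndff" (len 7), cursors c1@0 c3@0 c2@2, authorship .......
After op 4 (insert('t')): buffer="ttnptvndff" (len 10), cursors c1@2 c3@2 c2@5, authorship 13..2.....
After op 5 (insert('f')): buffer="ttffnptfvndff" (len 13), cursors c1@4 c3@4 c2@8, authorship 1313..22.....
After op 6 (insert('b')): buffer="ttffbbnptfbvndff" (len 16), cursors c1@6 c3@6 c2@11, authorship 131313..222.....
After op 7 (delete): buffer="ttffnptfvndff" (len 13), cursors c1@4 c3@4 c2@8, authorship 1313..22.....
Authorship (.=original, N=cursor N): 1 3 1 3 . . 2 2 . . . . .
Index 3: author = 3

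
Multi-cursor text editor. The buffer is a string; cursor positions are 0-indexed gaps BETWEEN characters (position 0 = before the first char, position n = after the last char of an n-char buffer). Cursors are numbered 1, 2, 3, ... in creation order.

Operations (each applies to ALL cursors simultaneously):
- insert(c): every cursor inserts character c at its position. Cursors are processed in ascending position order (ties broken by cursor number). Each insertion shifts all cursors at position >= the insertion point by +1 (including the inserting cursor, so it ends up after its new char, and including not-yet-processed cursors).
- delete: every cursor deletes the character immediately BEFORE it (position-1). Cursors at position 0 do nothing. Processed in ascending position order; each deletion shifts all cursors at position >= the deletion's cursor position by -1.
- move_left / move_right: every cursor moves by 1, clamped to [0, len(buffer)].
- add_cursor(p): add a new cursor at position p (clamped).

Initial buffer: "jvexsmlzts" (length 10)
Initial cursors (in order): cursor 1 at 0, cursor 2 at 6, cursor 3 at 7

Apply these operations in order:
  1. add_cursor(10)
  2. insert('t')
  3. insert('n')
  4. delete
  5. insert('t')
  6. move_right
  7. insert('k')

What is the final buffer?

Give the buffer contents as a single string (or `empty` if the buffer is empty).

Answer: ttjkvexsmttlkttzktsttk

Derivation:
After op 1 (add_cursor(10)): buffer="jvexsmlzts" (len 10), cursors c1@0 c2@6 c3@7 c4@10, authorship ..........
After op 2 (insert('t')): buffer="tjvexsmtltztst" (len 14), cursors c1@1 c2@8 c3@10 c4@14, authorship 1......2.3...4
After op 3 (insert('n')): buffer="tnjvexsmtnltnztstn" (len 18), cursors c1@2 c2@10 c3@13 c4@18, authorship 11......22.33...44
After op 4 (delete): buffer="tjvexsmtltztst" (len 14), cursors c1@1 c2@8 c3@10 c4@14, authorship 1......2.3...4
After op 5 (insert('t')): buffer="ttjvexsmttlttztstt" (len 18), cursors c1@2 c2@10 c3@13 c4@18, authorship 11......22.33...44
After op 6 (move_right): buffer="ttjvexsmttlttztstt" (len 18), cursors c1@3 c2@11 c3@14 c4@18, authorship 11......22.33...44
After op 7 (insert('k')): buffer="ttjkvexsmttlkttzktsttk" (len 22), cursors c1@4 c2@13 c3@17 c4@22, authorship 11.1.....22.233.3..444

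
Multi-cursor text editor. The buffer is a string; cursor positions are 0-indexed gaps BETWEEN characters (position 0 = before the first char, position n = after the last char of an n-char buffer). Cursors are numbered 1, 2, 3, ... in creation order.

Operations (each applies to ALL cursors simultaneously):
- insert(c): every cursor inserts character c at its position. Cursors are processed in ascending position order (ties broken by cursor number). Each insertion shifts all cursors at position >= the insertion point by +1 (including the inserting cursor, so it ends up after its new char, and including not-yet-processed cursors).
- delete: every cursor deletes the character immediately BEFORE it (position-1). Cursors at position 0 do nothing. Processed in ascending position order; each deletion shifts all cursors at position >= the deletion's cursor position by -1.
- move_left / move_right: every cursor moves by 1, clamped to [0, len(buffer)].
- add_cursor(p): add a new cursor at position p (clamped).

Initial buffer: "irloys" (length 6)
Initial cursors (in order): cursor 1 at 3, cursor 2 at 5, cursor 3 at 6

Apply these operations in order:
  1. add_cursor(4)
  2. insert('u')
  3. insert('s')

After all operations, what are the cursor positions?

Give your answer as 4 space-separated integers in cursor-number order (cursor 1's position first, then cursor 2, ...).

After op 1 (add_cursor(4)): buffer="irloys" (len 6), cursors c1@3 c4@4 c2@5 c3@6, authorship ......
After op 2 (insert('u')): buffer="irluouyusu" (len 10), cursors c1@4 c4@6 c2@8 c3@10, authorship ...1.4.2.3
After op 3 (insert('s')): buffer="irlusousyussus" (len 14), cursors c1@5 c4@8 c2@11 c3@14, authorship ...11.44.22.33

Answer: 5 11 14 8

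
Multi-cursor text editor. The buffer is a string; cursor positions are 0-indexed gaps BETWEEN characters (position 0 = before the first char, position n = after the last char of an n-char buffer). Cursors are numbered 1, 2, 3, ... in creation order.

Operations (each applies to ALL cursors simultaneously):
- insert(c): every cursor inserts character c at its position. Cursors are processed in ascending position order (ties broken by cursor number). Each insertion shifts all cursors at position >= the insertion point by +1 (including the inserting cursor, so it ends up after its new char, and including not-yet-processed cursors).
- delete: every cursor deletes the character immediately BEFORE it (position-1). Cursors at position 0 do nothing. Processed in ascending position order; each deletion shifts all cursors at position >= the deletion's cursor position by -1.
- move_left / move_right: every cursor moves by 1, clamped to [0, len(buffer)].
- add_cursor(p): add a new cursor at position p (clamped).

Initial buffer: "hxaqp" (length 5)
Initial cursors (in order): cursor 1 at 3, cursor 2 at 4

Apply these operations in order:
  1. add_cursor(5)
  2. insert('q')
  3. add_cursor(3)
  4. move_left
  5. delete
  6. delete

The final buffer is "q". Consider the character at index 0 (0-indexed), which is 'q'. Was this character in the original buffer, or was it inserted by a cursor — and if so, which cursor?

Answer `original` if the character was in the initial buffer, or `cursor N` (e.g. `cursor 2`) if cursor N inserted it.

Answer: cursor 3

Derivation:
After op 1 (add_cursor(5)): buffer="hxaqp" (len 5), cursors c1@3 c2@4 c3@5, authorship .....
After op 2 (insert('q')): buffer="hxaqqqpq" (len 8), cursors c1@4 c2@6 c3@8, authorship ...1.2.3
After op 3 (add_cursor(3)): buffer="hxaqqqpq" (len 8), cursors c4@3 c1@4 c2@6 c3@8, authorship ...1.2.3
After op 4 (move_left): buffer="hxaqqqpq" (len 8), cursors c4@2 c1@3 c2@5 c3@7, authorship ...1.2.3
After op 5 (delete): buffer="hqqq" (len 4), cursors c1@1 c4@1 c2@2 c3@3, authorship .123
After op 6 (delete): buffer="q" (len 1), cursors c1@0 c2@0 c3@0 c4@0, authorship 3
Authorship (.=original, N=cursor N): 3
Index 0: author = 3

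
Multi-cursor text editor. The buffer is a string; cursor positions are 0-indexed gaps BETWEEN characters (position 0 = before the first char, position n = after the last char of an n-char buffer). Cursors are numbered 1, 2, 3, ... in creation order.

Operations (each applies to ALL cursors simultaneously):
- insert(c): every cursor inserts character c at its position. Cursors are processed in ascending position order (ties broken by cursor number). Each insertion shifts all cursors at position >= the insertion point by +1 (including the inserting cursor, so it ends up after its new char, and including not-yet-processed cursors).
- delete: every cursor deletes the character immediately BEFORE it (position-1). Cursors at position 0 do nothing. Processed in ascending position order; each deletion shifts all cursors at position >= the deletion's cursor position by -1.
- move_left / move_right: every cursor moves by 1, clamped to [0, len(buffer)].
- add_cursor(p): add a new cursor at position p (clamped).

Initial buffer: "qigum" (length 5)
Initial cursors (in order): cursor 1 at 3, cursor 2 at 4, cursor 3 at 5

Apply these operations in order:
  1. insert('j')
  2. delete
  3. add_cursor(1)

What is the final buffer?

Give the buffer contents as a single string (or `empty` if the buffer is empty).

Answer: qigum

Derivation:
After op 1 (insert('j')): buffer="qigjujmj" (len 8), cursors c1@4 c2@6 c3@8, authorship ...1.2.3
After op 2 (delete): buffer="qigum" (len 5), cursors c1@3 c2@4 c3@5, authorship .....
After op 3 (add_cursor(1)): buffer="qigum" (len 5), cursors c4@1 c1@3 c2@4 c3@5, authorship .....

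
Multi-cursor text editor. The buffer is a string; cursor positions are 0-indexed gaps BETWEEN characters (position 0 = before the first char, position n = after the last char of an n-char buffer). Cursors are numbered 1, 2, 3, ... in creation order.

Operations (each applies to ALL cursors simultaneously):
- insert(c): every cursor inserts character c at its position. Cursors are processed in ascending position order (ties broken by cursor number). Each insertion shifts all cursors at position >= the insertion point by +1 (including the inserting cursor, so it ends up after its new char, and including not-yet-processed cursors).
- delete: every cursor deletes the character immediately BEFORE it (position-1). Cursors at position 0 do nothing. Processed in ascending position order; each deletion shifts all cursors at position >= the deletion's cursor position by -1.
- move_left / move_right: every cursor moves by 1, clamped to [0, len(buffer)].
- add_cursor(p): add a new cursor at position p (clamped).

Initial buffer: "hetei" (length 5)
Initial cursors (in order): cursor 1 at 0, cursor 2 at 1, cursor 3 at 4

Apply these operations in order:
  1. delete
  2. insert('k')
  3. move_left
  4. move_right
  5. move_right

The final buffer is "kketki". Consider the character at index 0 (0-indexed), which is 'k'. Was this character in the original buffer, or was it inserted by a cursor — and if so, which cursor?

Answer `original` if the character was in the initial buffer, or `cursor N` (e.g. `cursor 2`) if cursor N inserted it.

After op 1 (delete): buffer="eti" (len 3), cursors c1@0 c2@0 c3@2, authorship ...
After op 2 (insert('k')): buffer="kketki" (len 6), cursors c1@2 c2@2 c3@5, authorship 12..3.
After op 3 (move_left): buffer="kketki" (len 6), cursors c1@1 c2@1 c3@4, authorship 12..3.
After op 4 (move_right): buffer="kketki" (len 6), cursors c1@2 c2@2 c3@5, authorship 12..3.
After op 5 (move_right): buffer="kketki" (len 6), cursors c1@3 c2@3 c3@6, authorship 12..3.
Authorship (.=original, N=cursor N): 1 2 . . 3 .
Index 0: author = 1

Answer: cursor 1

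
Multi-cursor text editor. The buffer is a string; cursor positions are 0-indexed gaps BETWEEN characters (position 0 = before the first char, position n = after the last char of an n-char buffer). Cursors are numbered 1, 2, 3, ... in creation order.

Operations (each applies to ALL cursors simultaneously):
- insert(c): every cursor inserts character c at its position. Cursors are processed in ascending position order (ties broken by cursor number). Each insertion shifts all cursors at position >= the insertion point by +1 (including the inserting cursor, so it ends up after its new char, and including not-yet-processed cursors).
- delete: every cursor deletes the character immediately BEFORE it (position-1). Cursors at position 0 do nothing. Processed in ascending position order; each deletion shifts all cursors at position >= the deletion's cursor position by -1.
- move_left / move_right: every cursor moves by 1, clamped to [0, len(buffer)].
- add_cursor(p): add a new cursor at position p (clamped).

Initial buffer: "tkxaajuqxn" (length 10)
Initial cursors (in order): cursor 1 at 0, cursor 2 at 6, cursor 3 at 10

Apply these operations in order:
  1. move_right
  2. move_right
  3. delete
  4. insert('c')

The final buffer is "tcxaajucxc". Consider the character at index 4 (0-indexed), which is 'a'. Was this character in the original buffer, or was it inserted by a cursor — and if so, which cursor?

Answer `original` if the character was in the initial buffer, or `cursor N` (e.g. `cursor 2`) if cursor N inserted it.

Answer: original

Derivation:
After op 1 (move_right): buffer="tkxaajuqxn" (len 10), cursors c1@1 c2@7 c3@10, authorship ..........
After op 2 (move_right): buffer="tkxaajuqxn" (len 10), cursors c1@2 c2@8 c3@10, authorship ..........
After op 3 (delete): buffer="txaajux" (len 7), cursors c1@1 c2@6 c3@7, authorship .......
After op 4 (insert('c')): buffer="tcxaajucxc" (len 10), cursors c1@2 c2@8 c3@10, authorship .1.....2.3
Authorship (.=original, N=cursor N): . 1 . . . . . 2 . 3
Index 4: author = original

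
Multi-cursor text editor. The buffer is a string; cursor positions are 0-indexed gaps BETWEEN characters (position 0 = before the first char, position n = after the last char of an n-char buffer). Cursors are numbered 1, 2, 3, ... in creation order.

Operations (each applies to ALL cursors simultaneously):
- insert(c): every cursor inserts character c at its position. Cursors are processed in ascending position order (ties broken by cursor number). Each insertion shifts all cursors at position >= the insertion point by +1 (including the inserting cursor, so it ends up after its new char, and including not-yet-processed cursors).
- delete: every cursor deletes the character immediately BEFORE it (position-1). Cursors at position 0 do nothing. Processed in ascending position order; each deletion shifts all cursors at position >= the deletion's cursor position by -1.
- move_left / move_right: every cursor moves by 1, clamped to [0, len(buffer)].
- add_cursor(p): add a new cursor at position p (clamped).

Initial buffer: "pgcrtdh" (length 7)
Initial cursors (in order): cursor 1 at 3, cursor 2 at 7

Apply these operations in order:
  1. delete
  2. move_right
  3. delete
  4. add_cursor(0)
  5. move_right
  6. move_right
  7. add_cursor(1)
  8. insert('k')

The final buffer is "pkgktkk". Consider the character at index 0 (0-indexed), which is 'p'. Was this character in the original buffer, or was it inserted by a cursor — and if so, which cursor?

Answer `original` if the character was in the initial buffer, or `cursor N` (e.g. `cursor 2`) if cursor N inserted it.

Answer: original

Derivation:
After op 1 (delete): buffer="pgrtd" (len 5), cursors c1@2 c2@5, authorship .....
After op 2 (move_right): buffer="pgrtd" (len 5), cursors c1@3 c2@5, authorship .....
After op 3 (delete): buffer="pgt" (len 3), cursors c1@2 c2@3, authorship ...
After op 4 (add_cursor(0)): buffer="pgt" (len 3), cursors c3@0 c1@2 c2@3, authorship ...
After op 5 (move_right): buffer="pgt" (len 3), cursors c3@1 c1@3 c2@3, authorship ...
After op 6 (move_right): buffer="pgt" (len 3), cursors c3@2 c1@3 c2@3, authorship ...
After op 7 (add_cursor(1)): buffer="pgt" (len 3), cursors c4@1 c3@2 c1@3 c2@3, authorship ...
After op 8 (insert('k')): buffer="pkgktkk" (len 7), cursors c4@2 c3@4 c1@7 c2@7, authorship .4.3.12
Authorship (.=original, N=cursor N): . 4 . 3 . 1 2
Index 0: author = original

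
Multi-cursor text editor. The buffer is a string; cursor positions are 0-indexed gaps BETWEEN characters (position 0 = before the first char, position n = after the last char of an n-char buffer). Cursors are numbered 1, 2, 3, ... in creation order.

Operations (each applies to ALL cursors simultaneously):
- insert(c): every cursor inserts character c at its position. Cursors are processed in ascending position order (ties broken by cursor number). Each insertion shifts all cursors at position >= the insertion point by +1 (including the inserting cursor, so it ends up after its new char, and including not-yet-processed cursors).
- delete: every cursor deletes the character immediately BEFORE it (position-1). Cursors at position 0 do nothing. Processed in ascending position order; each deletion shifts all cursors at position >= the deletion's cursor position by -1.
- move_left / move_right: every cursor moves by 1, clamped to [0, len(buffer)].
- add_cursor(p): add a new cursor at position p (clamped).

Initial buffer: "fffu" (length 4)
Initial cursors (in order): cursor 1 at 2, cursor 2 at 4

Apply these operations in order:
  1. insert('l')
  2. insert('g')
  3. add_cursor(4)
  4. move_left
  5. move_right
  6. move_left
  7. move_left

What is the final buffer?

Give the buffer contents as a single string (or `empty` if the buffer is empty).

After op 1 (insert('l')): buffer="fflful" (len 6), cursors c1@3 c2@6, authorship ..1..2
After op 2 (insert('g')): buffer="fflgfulg" (len 8), cursors c1@4 c2@8, authorship ..11..22
After op 3 (add_cursor(4)): buffer="fflgfulg" (len 8), cursors c1@4 c3@4 c2@8, authorship ..11..22
After op 4 (move_left): buffer="fflgfulg" (len 8), cursors c1@3 c3@3 c2@7, authorship ..11..22
After op 5 (move_right): buffer="fflgfulg" (len 8), cursors c1@4 c3@4 c2@8, authorship ..11..22
After op 6 (move_left): buffer="fflgfulg" (len 8), cursors c1@3 c3@3 c2@7, authorship ..11..22
After op 7 (move_left): buffer="fflgfulg" (len 8), cursors c1@2 c3@2 c2@6, authorship ..11..22

Answer: fflgfulg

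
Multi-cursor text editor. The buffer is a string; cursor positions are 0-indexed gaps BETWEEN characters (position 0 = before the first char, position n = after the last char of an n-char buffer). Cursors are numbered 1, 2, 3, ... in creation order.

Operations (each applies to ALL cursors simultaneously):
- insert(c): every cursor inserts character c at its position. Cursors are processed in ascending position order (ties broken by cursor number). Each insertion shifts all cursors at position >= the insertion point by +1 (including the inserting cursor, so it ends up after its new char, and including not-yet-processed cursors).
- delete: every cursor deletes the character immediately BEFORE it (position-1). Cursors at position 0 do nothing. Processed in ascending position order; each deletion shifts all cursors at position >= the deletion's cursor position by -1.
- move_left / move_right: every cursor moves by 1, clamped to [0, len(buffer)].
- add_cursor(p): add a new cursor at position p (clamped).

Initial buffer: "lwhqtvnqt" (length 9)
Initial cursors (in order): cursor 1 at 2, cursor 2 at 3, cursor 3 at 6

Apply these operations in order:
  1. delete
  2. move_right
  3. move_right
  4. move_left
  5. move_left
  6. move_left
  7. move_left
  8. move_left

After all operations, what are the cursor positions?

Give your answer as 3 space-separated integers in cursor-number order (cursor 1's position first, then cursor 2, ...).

After op 1 (delete): buffer="lqtnqt" (len 6), cursors c1@1 c2@1 c3@3, authorship ......
After op 2 (move_right): buffer="lqtnqt" (len 6), cursors c1@2 c2@2 c3@4, authorship ......
After op 3 (move_right): buffer="lqtnqt" (len 6), cursors c1@3 c2@3 c3@5, authorship ......
After op 4 (move_left): buffer="lqtnqt" (len 6), cursors c1@2 c2@2 c3@4, authorship ......
After op 5 (move_left): buffer="lqtnqt" (len 6), cursors c1@1 c2@1 c3@3, authorship ......
After op 6 (move_left): buffer="lqtnqt" (len 6), cursors c1@0 c2@0 c3@2, authorship ......
After op 7 (move_left): buffer="lqtnqt" (len 6), cursors c1@0 c2@0 c3@1, authorship ......
After op 8 (move_left): buffer="lqtnqt" (len 6), cursors c1@0 c2@0 c3@0, authorship ......

Answer: 0 0 0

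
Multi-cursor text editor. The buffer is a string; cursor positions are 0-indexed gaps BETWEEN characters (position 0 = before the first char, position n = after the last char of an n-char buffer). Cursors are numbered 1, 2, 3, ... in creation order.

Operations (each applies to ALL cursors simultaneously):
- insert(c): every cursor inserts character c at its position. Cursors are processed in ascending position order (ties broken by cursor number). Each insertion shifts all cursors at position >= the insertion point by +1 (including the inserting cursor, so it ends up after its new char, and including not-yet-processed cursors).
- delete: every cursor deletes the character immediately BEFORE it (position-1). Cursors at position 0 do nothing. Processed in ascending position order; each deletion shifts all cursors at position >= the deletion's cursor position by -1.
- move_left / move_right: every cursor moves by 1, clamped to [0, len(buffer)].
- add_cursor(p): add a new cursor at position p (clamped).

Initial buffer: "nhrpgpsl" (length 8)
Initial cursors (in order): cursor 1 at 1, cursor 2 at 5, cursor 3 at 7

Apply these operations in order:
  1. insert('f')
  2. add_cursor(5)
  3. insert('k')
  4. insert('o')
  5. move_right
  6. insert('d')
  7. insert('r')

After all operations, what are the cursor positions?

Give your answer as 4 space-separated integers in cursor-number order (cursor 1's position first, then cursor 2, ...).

Answer: 7 20 27 14

Derivation:
After op 1 (insert('f')): buffer="nfhrpgfpsfl" (len 11), cursors c1@2 c2@7 c3@10, authorship .1....2..3.
After op 2 (add_cursor(5)): buffer="nfhrpgfpsfl" (len 11), cursors c1@2 c4@5 c2@7 c3@10, authorship .1....2..3.
After op 3 (insert('k')): buffer="nfkhrpkgfkpsfkl" (len 15), cursors c1@3 c4@7 c2@10 c3@14, authorship .11...4.22..33.
After op 4 (insert('o')): buffer="nfkohrpkogfkopsfkol" (len 19), cursors c1@4 c4@9 c2@13 c3@18, authorship .111...44.222..333.
After op 5 (move_right): buffer="nfkohrpkogfkopsfkol" (len 19), cursors c1@5 c4@10 c2@14 c3@19, authorship .111...44.222..333.
After op 6 (insert('d')): buffer="nfkohdrpkogdfkopdsfkold" (len 23), cursors c1@6 c4@12 c2@17 c3@23, authorship .111.1..44.4222.2.333.3
After op 7 (insert('r')): buffer="nfkohdrrpkogdrfkopdrsfkoldr" (len 27), cursors c1@7 c4@14 c2@20 c3@27, authorship .111.11..44.44222.22.333.33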